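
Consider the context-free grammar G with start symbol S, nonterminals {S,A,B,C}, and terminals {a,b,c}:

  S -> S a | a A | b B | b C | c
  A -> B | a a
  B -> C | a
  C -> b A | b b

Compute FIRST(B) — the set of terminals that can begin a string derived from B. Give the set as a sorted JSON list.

FIRST iteration:
[1]
  A via A→a a: +{a}
  B via B→a: +{a}
  C via C→b A: +{b}
  S via S→a A: +{a}
  S via S→b B: +{b}
  S via S→c: +{c}
  FIRST[S]={a,b,c}  FIRST[A]={a}  FIRST[B]={a}  FIRST[C]={b}
[2]
  B via B→C: +{b}
  FIRST[S]={a,b,c}  FIRST[A]={a}  FIRST[B]={a,b}  FIRST[C]={b}
[3]
  A via A→B: +{b}
  FIRST[S]={a,b,c}  FIRST[A]={a,b}  FIRST[B]={a,b}  FIRST[C]={b}
[4] — fixpoint
  FIRST[S]={a,b,c}  FIRST[A]={a,b}  FIRST[B]={a,b}  FIRST[C]={b}

FIRST(B) = ["a", "b"]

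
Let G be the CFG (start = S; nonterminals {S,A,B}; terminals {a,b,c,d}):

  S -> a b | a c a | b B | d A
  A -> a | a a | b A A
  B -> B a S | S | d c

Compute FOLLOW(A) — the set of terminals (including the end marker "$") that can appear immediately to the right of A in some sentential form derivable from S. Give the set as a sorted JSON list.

FIRST sets, iterate to fixpoint:
round 1:
  A via A→a: +{a}
  A via A→b A A: +{b}
  B via B→d c: +{d}
  S via S→a b: +{a}
  S via S→b B: +{b}
  S via S→d A: +{d}
  FIRST[S]={a,b,d}  FIRST[A]={a,b}  FIRST[B]={d}
round 2:
  B via B→S: +{a,b}
  FIRST[S]={a,b,d}  FIRST[A]={a,b}  FIRST[B]={a,b,d}
round 3: (no change)
  FIRST[S]={a,b,d}  FIRST[A]={a,b}  FIRST[B]={a,b,d}

Compute FOLLOW by fixpoint:
FOLLOW(S) := {$}
iter 1:
  A→b A A: FOLLOW(A) ⊇ FIRST(A) = {a,b}; new: +{a,b}
  B→B a S: FOLLOW(B) ⊇ FIRST(a) = {a}; new: +{a}
  B→B a S: FOLLOW(S) ⊇ FOLLOW(B) ⊇ {a}; new: +{a}
  S→b B: FOLLOW(B) ⊇ FOLLOW(S) ⊇ {$,a}; new: +{$}
  S→d A: FOLLOW(A) ⊇ FOLLOW(S) ⊇ {$,a}; new: +{$}
  FOLLOW[S]={$,a}  FOLLOW[A]={$,a,b}  FOLLOW[B]={$,a}
iter 2: done
  FOLLOW[S]={$,a}  FOLLOW[A]={$,a,b}  FOLLOW[B]={$,a}

FOLLOW(A) = ["$", "a", "b"]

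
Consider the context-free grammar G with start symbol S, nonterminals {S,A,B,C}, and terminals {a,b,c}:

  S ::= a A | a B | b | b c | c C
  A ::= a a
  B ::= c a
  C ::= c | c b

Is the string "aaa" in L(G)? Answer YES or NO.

Convert to CNF:
  S -> T0 A | T0 B | T1 C | T2 T1 | b
  A -> T0 T0
  B -> T1 T0
  C -> T1 T2 | c
  T0 -> a
  T1 -> c
  T2 -> b

CYK table (by increasing span):
  T[0,0] 'a' = {T0}  orig:{}
  T[1,1] 'a' = {T0}  orig:{}
  T[2,2] 'a' = {T0}  orig:{}
  T[0,1] 'aa' = {A}
  T[1,2] 'aa' = {A}
  T[0,2] 'aaa' = {S}

S ∈ T[0,2] ⇒ YES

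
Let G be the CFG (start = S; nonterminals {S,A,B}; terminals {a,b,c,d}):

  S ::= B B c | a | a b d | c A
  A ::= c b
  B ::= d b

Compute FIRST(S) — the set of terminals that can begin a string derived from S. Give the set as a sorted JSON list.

FIRST sets, iterate to fixpoint:
[1]
  A via A→c b: +{c}
  B via B→d b: +{d}
  S via S→B B c: +{d}
  S via S→a: +{a}
  S via S→c A: +{c}
  S: {a,c,d}  A: {c}  B: {d}
[2] done
  S: {a,c,d}  A: {c}  B: {d}

FIRST(S) = ["a", "c", "d"]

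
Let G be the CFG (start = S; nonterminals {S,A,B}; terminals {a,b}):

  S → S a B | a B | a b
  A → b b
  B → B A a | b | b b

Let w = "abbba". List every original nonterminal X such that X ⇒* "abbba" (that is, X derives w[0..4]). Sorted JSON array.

Convert to CNF:
  S -> S X3 | T1 B | T1 T0
  A -> T0 T0
  B -> B X2 | T0 T0 | b
  T0 -> b
  T1 -> a
  X2 -> A T1
  X3 -> T1 B

CYK table (by increasing span) — only the sub-triangle for w[0..4]:
  T[0,0] 'a' = {T1}  orig:{}
  T[1,1] 'b' = {B,T0}  orig:{B}
  T[2,2] 'b' = {B,T0}  orig:{B}
  T[3,3] 'b' = {B,T0}  orig:{B}
  T[4,4] 'a' = {T1}  orig:{}
  T[0,1] 'ab' = {S,X3}  orig:{S}
  T[1,2] 'bb' = {A,B}
  T[2,3] 'bb' = {A,B}
  T[3,4] 'ba' = ∅
  T[0,2] 'abb' = {S,X3}  orig:{S}
  T[1,3] 'bbb' = ∅
  T[2,4] 'bba' = {X2}  orig:{}
  T[0,3] 'abbb' = ∅
  T[1,4] 'bbba' = {B}
  T[0,4] 'abbba' = {S,X3}  orig:{S}

Original NTs in T[0,4] deriving "abbba": ["S"]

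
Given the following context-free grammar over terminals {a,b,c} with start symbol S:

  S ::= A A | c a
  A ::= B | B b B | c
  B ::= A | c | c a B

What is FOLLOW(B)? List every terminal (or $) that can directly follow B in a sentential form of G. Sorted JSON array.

Compute FIRST by fixpoint:
[1]
  A via A→c: +{c}
  B via B→A: +{c}
  S via S→A A: +{c}
  FIRST(S)={c}  FIRST(A)={c}  FIRST(B)={c}
[2] (no change)
  FIRST(S)={c}  FIRST(A)={c}  FIRST(B)={c}

Compute FOLLOW by fixpoint:
seed FOLLOW(S) with $
pass 1:
  A→B b B: FOLLOW(B) ⊇ FIRST(b) = {b}; new: +{b}
  B→A: FOLLOW(A) ⊇ FOLLOW(B) ⊇ {b}; new: +{b}
  S→A A: FOLLOW(A) ⊇ FIRST(A) = {c}; new: +{c}
  S→A A: FOLLOW(A) ⊇ FOLLOW(S) ⊇ {$}; new: +{$}
  FOLLOW[S]={$}  FOLLOW[A]={$,b,c}  FOLLOW[B]={b}
pass 2:
  A→B: FOLLOW(B) ⊇ FOLLOW(A) ⊇ {$,b,c}; new: +{$,c}
  FOLLOW[S]={$}  FOLLOW[A]={$,b,c}  FOLLOW[B]={$,b,c}
pass 3: (stable)
  FOLLOW[S]={$}  FOLLOW[A]={$,b,c}  FOLLOW[B]={$,b,c}

FOLLOW(B) = ["$", "b", "c"]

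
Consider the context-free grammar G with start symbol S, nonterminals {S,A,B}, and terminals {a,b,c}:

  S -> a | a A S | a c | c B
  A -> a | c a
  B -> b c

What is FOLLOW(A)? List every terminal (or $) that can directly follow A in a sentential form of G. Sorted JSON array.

Compute FIRST by fixpoint:
[1]
  A via A→a: +{a}
  A via A→c a: +{c}
  B via B→b c: +{b}
  S via S→a: +{a}
  S via S→c B: +{c}
  FIRST(S)={a,c}  FIRST(A)={a,c}  FIRST(B)={b}
[2] done
  FIRST(S)={a,c}  FIRST(A)={a,c}  FIRST(B)={b}

FOLLOW iteration:
initialize: $ ∈ FOLLOW(S)
[1]
  S→a A S: FOLLOW(A) ⊇ FIRST(S) = {a,c}; new: +{a,c}
  S→c B: FOLLOW(B) ⊇ FOLLOW(S) ⊇ {$}; new: +{$}
  S: {$}  A: {a,c}  B: {$}
[2] — fixpoint
  S: {$}  A: {a,c}  B: {$}

FOLLOW(A) = ["a", "c"]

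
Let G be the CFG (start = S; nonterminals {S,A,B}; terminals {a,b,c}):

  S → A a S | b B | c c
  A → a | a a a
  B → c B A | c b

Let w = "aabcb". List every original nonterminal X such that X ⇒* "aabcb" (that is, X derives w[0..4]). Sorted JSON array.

Convert to CNF:
  S -> A X5 | T1 T1 | T2 B
  A -> T0 X3 | a
  B -> T1 T2 | T1 X4
  T0 -> a
  T1 -> c
  T2 -> b
  X3 -> T0 T0
  X4 -> B A
  X5 -> T0 S

CYK table (by increasing span) — only the sub-triangle for w[0..4]:
  cell(0,0) a: {A,T0}  orig:{A}
  cell(1,1) a: {A,T0}  orig:{A}
  cell(2,2) b: {T2}  orig:{}
  cell(3,3) c: {T1}  orig:{}
  cell(4,4) b: {T2}  orig:{}
  cell(0,1) aa: {X3}  orig:{}
  cell(1,2) ab: ∅
  cell(2,3) bc: ∅
  cell(3,4) cb: {B}
  cell(0,2) aab: ∅
  cell(1,3) abc: ∅
  cell(2,4) bcb: {S}
  cell(0,3) aabc: ∅
  cell(1,4) abcb: {X5}  orig:{}
  cell(0,4) aabcb: {S}

Original NTs in T[0,4] deriving "aabcb": ["S"]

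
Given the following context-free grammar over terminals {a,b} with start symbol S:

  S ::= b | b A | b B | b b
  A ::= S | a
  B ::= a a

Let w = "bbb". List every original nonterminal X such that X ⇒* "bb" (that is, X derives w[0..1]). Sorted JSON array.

CNF form of G:
  S -> T0 A | T0 B | T0 T0 | b
  A -> T0 A | T0 B | T0 T0 | a | b
  B -> T1 T1
  T0 -> b
  T1 -> a

Fill CYK table bottom-up, restricted to cells inside w[0..1]:
  [0..0]={A,S,T0}  "b"  orig:{A,S}
  [1..1]={A,S,T0}  "b"  orig:{A,S}
  [0..1]={A,S}  "bb"

Original NTs in T[0,1] deriving "bb": ["A", "S"]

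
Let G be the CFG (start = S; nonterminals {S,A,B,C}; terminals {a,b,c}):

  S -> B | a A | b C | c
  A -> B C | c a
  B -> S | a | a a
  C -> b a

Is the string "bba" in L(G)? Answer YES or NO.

Convert to CNF:
  S -> T1 A | T1 T1 | T2 C | a | c
  A -> B C | T0 T1
  B -> T1 A | T1 T1 | T2 C | a | c
  C -> T2 T1
  T0 -> c
  T1 -> a
  T2 -> b

CYK table (by increasing span):
  [0..0]={T2}  "b"  orig:{}
  [1..1]={T2}  "b"  orig:{}
  [2..2]={B,S,T1}  "a"  orig:{B,S}
  [0..1]=∅  "bb"
  [1..2]={C}  "ba"
  [0..2]={B,S}  "bba"

S ∈ T[0,2] ⇒ YES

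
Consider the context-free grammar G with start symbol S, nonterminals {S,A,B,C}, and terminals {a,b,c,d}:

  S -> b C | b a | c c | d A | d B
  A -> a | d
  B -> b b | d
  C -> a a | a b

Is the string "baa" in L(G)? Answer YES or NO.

Convert to CNF:
  S -> T0 C | T0 T1 | T2 T2 | T3 A | T3 B
  A -> a | d
  B -> T0 T0 | d
  C -> T1 T0 | T1 T1
  T0 -> b
  T1 -> a
  T2 -> c
  T3 -> d

CYK fill:
  [0..0]={T0}  "b"  orig:{}
  [1..1]={A,T1}  "a"  orig:{A}
  [2..2]={A,T1}  "a"  orig:{A}
  [0..1]={S}  "ba"
  [1..2]={C}  "aa"
  [0..2]={S}  "baa"

S ∈ T[0,2] ⇒ YES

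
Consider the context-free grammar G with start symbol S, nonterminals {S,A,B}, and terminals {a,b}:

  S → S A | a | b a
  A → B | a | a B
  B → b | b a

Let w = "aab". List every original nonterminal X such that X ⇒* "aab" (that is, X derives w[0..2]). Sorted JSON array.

CNF form of G:
  S -> S A | T1 T0 | a
  A -> T0 B | T1 T0 | a | b
  B -> T1 T0 | b
  T0 -> a
  T1 -> b

CYK table (by increasing span) — only the sub-triangle for w[0..2]:
  T[0,0] 'a' = {A,S,T0}  orig:{A,S}
  T[1,1] 'a' = {A,S,T0}  orig:{A,S}
  T[2,2] 'b' = {A,B,T1}  orig:{A,B}
  T[0,1] 'aa' = {S}
  T[1,2] 'ab' = {A,S}
  T[0,2] 'aab' = {S}

Original NTs in T[0,2] deriving "aab": ["S"]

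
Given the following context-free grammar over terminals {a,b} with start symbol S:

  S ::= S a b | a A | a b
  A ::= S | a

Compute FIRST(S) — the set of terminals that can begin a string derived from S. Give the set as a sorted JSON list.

Compute FIRST by fixpoint:
iter 1:
  A via A→a: +{a}
  S via S→a A: +{a}
  FIRST[S]={a}  FIRST[A]={a}
iter 2: (no change)
  FIRST[S]={a}  FIRST[A]={a}

FIRST(S) = ["a"]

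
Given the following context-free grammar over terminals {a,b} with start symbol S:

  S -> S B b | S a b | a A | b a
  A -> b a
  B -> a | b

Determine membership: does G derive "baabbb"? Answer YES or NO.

Convert to CNF:
  S -> S X2 | S X3 | T0 T1 | T1 A
  A -> T0 T1
  B -> a | b
  T0 -> b
  T1 -> a
  X2 -> B T0
  X3 -> T1 T0

CYK table (by increasing span):
  cell(0,0) b: {B,T0}  orig:{B}
  cell(1,1) a: {B,T1}  orig:{B}
  cell(2,2) a: {B,T1}  orig:{B}
  cell(3,3) b: {B,T0}  orig:{B}
  cell(4,4) b: {B,T0}  orig:{B}
  cell(5,5) b: {B,T0}  orig:{B}
  cell(0,1) ba: {A,S}
  cell(1,2) aa: ∅
  cell(2,3) ab: {X2,X3}  orig:{}
  cell(3,4) bb: {X2}  orig:{}
  cell(4,5) bb: {X2}  orig:{}
  cell(0,2) baa: ∅
  cell(1,3) aab: ∅
  cell(2,4) abb: ∅
  cell(3,5) bbb: ∅
  cell(0,3) baab: {S}
  cell(1,4) aabb: ∅
  cell(2,5) abbb: ∅
  cell(0,4) baabb: ∅
  cell(1,5) aabbb: ∅
  cell(0,5) baabbb: {S}

S ∈ T[0,5] ⇒ YES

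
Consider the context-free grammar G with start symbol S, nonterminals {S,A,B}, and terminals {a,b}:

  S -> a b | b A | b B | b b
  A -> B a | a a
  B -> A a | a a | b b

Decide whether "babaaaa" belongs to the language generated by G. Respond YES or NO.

Convert to CNF:
  S -> T0 T1 | T1 A | T1 B | T1 T1
  A -> B T0 | T0 T0
  B -> A T0 | T0 T0 | T1 T1
  T0 -> a
  T1 -> b

CYK table (by increasing span):
  cell(0,0) b: {T1}  orig:{}
  cell(1,1) a: {T0}  orig:{}
  cell(2,2) b: {T1}  orig:{}
  cell(3,3) a: {T0}  orig:{}
  cell(4,4) a: {T0}  orig:{}
  cell(5,5) a: {T0}  orig:{}
  cell(6,6) a: {T0}  orig:{}
  cell(0,1) ba: ∅
  cell(1,2) ab: {S}
  cell(2,3) ba: ∅
  cell(3,4) aa: {A,B}
  cell(4,5) aa: {A,B}
  cell(5,6) aa: {A,B}
  cell(0,2) bab: ∅
  cell(1,3) aba: ∅
  cell(2,4) baa: {S}
  cell(3,5) aaa: {A,B}
  cell(4,6) aaa: {A,B}
  cell(0,3) baba: ∅
  cell(1,4) abaa: ∅
  cell(2,5) baaa: {S}
  cell(3,6) aaaa: {A,B}
  cell(0,4) babaa: ∅
  cell(1,5) abaaa: ∅
  cell(2,6) baaaa: {S}
  cell(0,5) babaaa: ∅
  cell(1,6) abaaaa: ∅
  cell(0,6) babaaaa: ∅

S ∉ T[0,6] ⇒ NO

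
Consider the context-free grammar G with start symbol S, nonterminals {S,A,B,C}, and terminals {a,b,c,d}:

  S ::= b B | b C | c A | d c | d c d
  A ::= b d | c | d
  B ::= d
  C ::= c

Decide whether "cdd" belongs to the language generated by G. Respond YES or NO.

Convert to CNF:
  S -> T0 B | T0 C | T1 T2 | T1 X3 | T2 A
  A -> T0 T1 | c | d
  B -> d
  C -> c
  T0 -> b
  T1 -> d
  T2 -> c
  X3 -> T2 T1

Fill CYK table bottom-up:
  cell(0,0) c: {A,C,T2}  orig:{A,C}
  cell(1,1) d: {A,B,T1}  orig:{A,B}
  cell(2,2) d: {A,B,T1}  orig:{A,B}
  cell(0,1) cd: {S,X3}  orig:{S}
  cell(1,2) dd: ∅
  cell(0,2) cdd: ∅

S ∉ T[0,2] ⇒ NO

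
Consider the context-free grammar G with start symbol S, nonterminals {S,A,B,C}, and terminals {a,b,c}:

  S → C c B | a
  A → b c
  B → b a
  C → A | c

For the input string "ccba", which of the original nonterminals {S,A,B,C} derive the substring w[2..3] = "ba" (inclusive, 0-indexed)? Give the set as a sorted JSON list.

CNF form of G:
  S -> C X3 | a
  A -> T0 T1
  B -> T0 T2
  C -> T0 T1 | c
  T0 -> b
  T1 -> c
  T2 -> a
  X3 -> T1 B

CYK fill, restricted to cells inside w[2..3]:
  [2..2]={T0}  "b"  orig:{}
  [3..3]={S,T2}  "a"  orig:{S}
  [2..3]={B}  "ba"

Original NTs in T[2,3] deriving "ba": ["B"]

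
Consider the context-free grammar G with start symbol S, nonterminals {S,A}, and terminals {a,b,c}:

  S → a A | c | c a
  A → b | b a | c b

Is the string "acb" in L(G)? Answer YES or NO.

Convert to CNF:
  S -> T1 A | T2 T1 | c
  A -> T0 T1 | T2 T0 | b
  T0 -> b
  T1 -> a
  T2 -> c

CYK table (by increasing span):
  cell(0,0) a: {T1}  orig:{}
  cell(1,1) c: {S,T2}  orig:{S}
  cell(2,2) b: {A,T0}  orig:{A}
  cell(0,1) ac: ∅
  cell(1,2) cb: {A}
  cell(0,2) acb: {S}

S ∈ T[0,2] ⇒ YES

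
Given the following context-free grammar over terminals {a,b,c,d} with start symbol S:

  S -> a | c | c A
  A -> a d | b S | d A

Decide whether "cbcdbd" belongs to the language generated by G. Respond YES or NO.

CNF form of G:
  S -> T3 A | a | c
  A -> T0 T1 | T1 A | T2 S
  T0 -> a
  T1 -> d
  T2 -> b
  T3 -> c

CYK fill:
  cell(0,0) c: {S,T3}  orig:{S}
  cell(1,1) b: {T2}  orig:{}
  cell(2,2) c: {S,T3}  orig:{S}
  cell(3,3) d: {T1}  orig:{}
  cell(4,4) b: {T2}  orig:{}
  cell(5,5) d: {T1}  orig:{}
  cell(0,1) cb: ∅
  cell(1,2) bc: {A}
  cell(2,3) cd: ∅
  cell(3,4) db: ∅
  cell(4,5) bd: ∅
  cell(0,2) cbc: {S}
  cell(1,3) bcd: ∅
  cell(2,4) cdb: ∅
  cell(3,5) dbd: ∅
  cell(0,3) cbcd: ∅
  cell(1,4) bcdb: ∅
  cell(2,5) cdbd: ∅
  cell(0,4) cbcdb: ∅
  cell(1,5) bcdbd: ∅
  cell(0,5) cbcdbd: ∅

S ∉ T[0,5] ⇒ NO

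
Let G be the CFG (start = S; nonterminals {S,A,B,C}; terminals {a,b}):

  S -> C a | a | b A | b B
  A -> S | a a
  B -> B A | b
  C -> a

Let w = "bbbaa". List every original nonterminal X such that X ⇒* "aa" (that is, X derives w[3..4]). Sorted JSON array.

Convert to CNF:
  S -> C T0 | T1 A | T1 B | a
  A -> C T0 | T0 T0 | T1 A | T1 B | a
  B -> B A | b
  C -> a
  T0 -> a
  T1 -> b

CYK table (by increasing span) (cells [i..j] with 3 ≤ i ≤ j ≤ 4 only):
  cell(3,3) a: {A,C,S,T0}  orig:{A,C,S}
  cell(4,4) a: {A,C,S,T0}  orig:{A,C,S}
  cell(3,4) aa: {A,S}

Original NTs in T[3,4] deriving "aa": ["A", "S"]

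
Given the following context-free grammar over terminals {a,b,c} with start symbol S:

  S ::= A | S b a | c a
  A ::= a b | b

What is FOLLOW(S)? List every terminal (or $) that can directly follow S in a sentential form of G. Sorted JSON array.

FIRST iteration:
[1]
  A via A→a b: +{a}
  A via A→b: +{b}
  S via S→A: +{a,b}
  S via S→c a: +{c}
  FIRST[S]={a,b,c}  FIRST[A]={a,b}
[2] (stable)
  FIRST[S]={a,b,c}  FIRST[A]={a,b}

FOLLOW iteration:
initialize: $ ∈ FOLLOW(S)
[1]
  S→A: FOLLOW(A) ⊇ FOLLOW(S) ⊇ {$}; new: +{$}
  S→S b a: FOLLOW(S) ⊇ FIRST(b) = {b}; new: +{b}
  FOLLOW(S)={$,b}  FOLLOW(A)={$}
[2]
  S→A: FOLLOW(A) ⊇ FOLLOW(S) ⊇ {$,b}; new: +{b}
  FOLLOW(S)={$,b}  FOLLOW(A)={$,b}
[3] (stable)
  FOLLOW(S)={$,b}  FOLLOW(A)={$,b}

FOLLOW(S) = ["$", "b"]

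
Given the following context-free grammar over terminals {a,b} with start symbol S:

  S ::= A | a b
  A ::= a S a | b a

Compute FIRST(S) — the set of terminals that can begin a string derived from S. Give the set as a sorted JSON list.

Compute FIRST by fixpoint:
pass 1:
  A via A→a S a: +{a}
  A via A→b a: +{b}
  S via S→A: +{a,b}
  FIRST[S]={a,b}  FIRST[A]={a,b}
pass 2: — fixpoint
  FIRST[S]={a,b}  FIRST[A]={a,b}

FIRST(S) = ["a", "b"]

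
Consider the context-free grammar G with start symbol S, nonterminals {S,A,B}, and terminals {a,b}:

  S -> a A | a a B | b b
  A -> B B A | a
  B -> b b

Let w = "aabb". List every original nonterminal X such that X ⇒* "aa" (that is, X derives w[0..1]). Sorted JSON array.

Convert to CNF:
  S -> T0 T0 | T1 A | T1 X3
  A -> B X2 | a
  B -> T0 T0
  T0 -> b
  T1 -> a
  X2 -> B A
  X3 -> T1 B

CYK fill — only the sub-triangle for w[0..1]:
  cell(0,0) a: {A,T1}  orig:{A}
  cell(1,1) a: {A,T1}  orig:{A}
  cell(0,1) aa: {S}

Original NTs in T[0,1] deriving "aa": ["S"]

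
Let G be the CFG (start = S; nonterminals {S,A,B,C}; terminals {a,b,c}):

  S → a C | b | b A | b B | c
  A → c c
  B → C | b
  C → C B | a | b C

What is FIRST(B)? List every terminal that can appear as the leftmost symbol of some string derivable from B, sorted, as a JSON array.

FIRST iteration:
pass 1:
  A via A→c c: +{c}
  B via B→b: +{b}
  C via C→a: +{a}
  C via C→b C: +{b}
  S via S→a C: +{a}
  S via S→b: +{b}
  S via S→c: +{c}
  S: {a,b,c}  A: {c}  B: {b}  C: {a,b}
pass 2:
  B via B→C: +{a}
  S: {a,b,c}  A: {c}  B: {a,b}  C: {a,b}
pass 3: (stable)
  S: {a,b,c}  A: {c}  B: {a,b}  C: {a,b}

FIRST(B) = ["a", "b"]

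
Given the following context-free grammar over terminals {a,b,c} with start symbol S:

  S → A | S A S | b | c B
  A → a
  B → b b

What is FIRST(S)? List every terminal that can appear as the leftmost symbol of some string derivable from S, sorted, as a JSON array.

FIRST iteration:
iter 1:
  A via A→a: +{a}
  B via B→b b: +{b}
  S via S→A: +{a}
  S via S→b: +{b}
  S via S→c B: +{c}
  S: {a,b,c}  A: {a}  B: {b}
iter 2: done
  S: {a,b,c}  A: {a}  B: {b}

FIRST(S) = ["a", "b", "c"]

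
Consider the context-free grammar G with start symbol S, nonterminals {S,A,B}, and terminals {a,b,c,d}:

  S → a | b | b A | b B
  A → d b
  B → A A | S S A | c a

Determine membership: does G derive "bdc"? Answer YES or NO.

CNF form of G:
  S -> T1 A | T1 B | a | b
  A -> T0 T1
  B -> A A | S X4 | T2 T3
  T0 -> d
  T1 -> b
  T2 -> c
  T3 -> a
  X4 -> S A

Fill CYK table bottom-up:
  T[0,0] 'b' = {S,T1}  orig:{S}
  T[1,1] 'd' = {T0}  orig:{}
  T[2,2] 'c' = {T2}  orig:{}
  T[0,1] 'bd' = ∅
  T[1,2] 'dc' = ∅
  T[0,2] 'bdc' = ∅

S ∉ T[0,2] ⇒ NO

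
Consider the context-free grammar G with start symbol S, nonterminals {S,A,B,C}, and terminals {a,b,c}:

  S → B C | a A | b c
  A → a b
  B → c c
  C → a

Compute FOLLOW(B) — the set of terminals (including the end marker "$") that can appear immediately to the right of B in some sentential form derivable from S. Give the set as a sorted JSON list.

Compute FIRST by fixpoint:
iter 1:
  A via A→a b: +{a}
  B via B→c c: +{c}
  C via C→a: +{a}
  S via S→B C: +{c}
  S via S→a A: +{a}
  S via S→b c: +{b}
  FIRST[S]={a,b,c}  FIRST[A]={a}  FIRST[B]={c}  FIRST[C]={a}
iter 2: — fixpoint
  FIRST[S]={a,b,c}  FIRST[A]={a}  FIRST[B]={c}  FIRST[C]={a}

Compute FOLLOW by fixpoint:
initialize: $ ∈ FOLLOW(S)
round 1:
  S→B C: FOLLOW(B) ⊇ FIRST(C) = {a}; new: +{a}
  S→B C: FOLLOW(C) ⊇ FOLLOW(S) ⊇ {$}; new: +{$}
  S→a A: FOLLOW(A) ⊇ FOLLOW(S) ⊇ {$}; new: +{$}
  FOLLOW(S)={$}  FOLLOW(A)={$}  FOLLOW(B)={a}  FOLLOW(C)={$}
round 2: — fixpoint
  FOLLOW(S)={$}  FOLLOW(A)={$}  FOLLOW(B)={a}  FOLLOW(C)={$}

FOLLOW(B) = ["a"]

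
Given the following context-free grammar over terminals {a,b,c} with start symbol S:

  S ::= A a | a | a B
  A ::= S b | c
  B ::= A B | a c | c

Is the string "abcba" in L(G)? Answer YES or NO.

CNF form of G:
  S -> A T1 | T1 B | a
  A -> S T0 | c
  B -> A B | T1 T2 | c
  T0 -> b
  T1 -> a
  T2 -> c

Fill CYK table bottom-up:
  cell(0,0) a: {S,T1}  orig:{S}
  cell(1,1) b: {T0}  orig:{}
  cell(2,2) c: {A,B,T2}  orig:{A,B}
  cell(3,3) b: {T0}  orig:{}
  cell(4,4) a: {S,T1}  orig:{S}
  cell(0,1) ab: {A}
  cell(1,2) bc: ∅
  cell(2,3) cb: ∅
  cell(3,4) ba: ∅
  cell(0,2) abc: {B}
  cell(1,3) bcb: ∅
  cell(2,4) cba: ∅
  cell(0,3) abcb: ∅
  cell(1,4) bcba: ∅
  cell(0,4) abcba: ∅

S ∉ T[0,4] ⇒ NO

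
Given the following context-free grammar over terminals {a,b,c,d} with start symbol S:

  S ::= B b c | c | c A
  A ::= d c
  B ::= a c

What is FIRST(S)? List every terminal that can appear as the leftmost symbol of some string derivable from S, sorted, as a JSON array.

Compute FIRST by fixpoint:
pass 1:
  A via A→d c: +{d}
  B via B→a c: +{a}
  S via S→B b c: +{a}
  S via S→c: +{c}
  FIRST[S]={a,c}  FIRST[A]={d}  FIRST[B]={a}
pass 2: (stable)
  FIRST[S]={a,c}  FIRST[A]={d}  FIRST[B]={a}

FIRST(S) = ["a", "c"]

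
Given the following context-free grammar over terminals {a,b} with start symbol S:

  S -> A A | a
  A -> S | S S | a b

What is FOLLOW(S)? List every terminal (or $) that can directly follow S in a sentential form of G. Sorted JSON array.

FIRST iteration:
[1]
  A via A→a b: +{a}
  S via S→A A: +{a}
  FIRST(S)={a}  FIRST(A)={a}
[2] — fixpoint
  FIRST(S)={a}  FIRST(A)={a}

FOLLOW iteration:
initialize: $ ∈ FOLLOW(S)
iter 1:
  A→S S: FOLLOW(S) ⊇ FIRST(S) = {a}; new: +{a}
  S→A A: FOLLOW(A) ⊇ FIRST(A) = {a}; new: +{a}
  S→A A: FOLLOW(A) ⊇ FOLLOW(S) ⊇ {$,a}; new: +{$}
  S: {$,a}  A: {$,a}
iter 2: done
  S: {$,a}  A: {$,a}

FOLLOW(S) = ["$", "a"]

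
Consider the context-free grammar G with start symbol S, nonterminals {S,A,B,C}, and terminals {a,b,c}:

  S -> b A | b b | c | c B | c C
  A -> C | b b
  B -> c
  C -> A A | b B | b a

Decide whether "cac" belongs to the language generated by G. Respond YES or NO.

Convert to CNF:
  S -> T0 A | T0 T0 | T2 B | T2 C | c
  A -> A A | T0 B | T0 T0 | T0 T1
  B -> c
  C -> A A | T0 B | T0 T1
  T0 -> b
  T1 -> a
  T2 -> c

CYK table (by increasing span):
  T[0,0] 'c' = {B,S,T2}  orig:{B,S}
  T[1,1] 'a' = {T1}  orig:{}
  T[2,2] 'c' = {B,S,T2}  orig:{B,S}
  T[0,1] 'ca' = ∅
  T[1,2] 'ac' = ∅
  T[0,2] 'cac' = ∅

S ∉ T[0,2] ⇒ NO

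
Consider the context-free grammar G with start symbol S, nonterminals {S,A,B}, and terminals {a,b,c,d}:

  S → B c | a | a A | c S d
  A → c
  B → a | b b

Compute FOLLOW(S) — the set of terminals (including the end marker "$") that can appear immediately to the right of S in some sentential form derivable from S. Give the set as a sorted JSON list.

Compute FIRST by fixpoint:
round 1:
  A via A→c: +{c}
  B via B→a: +{a}
  B via B→b b: +{b}
  S via S→B c: +{a,b}
  S via S→c S d: +{c}
  S: {a,b,c}  A: {c}  B: {a,b}
round 2: (no change)
  S: {a,b,c}  A: {c}  B: {a,b}

FOLLOW iteration:
seed FOLLOW(S) with $
[1]
  S→B c: FOLLOW(B) ⊇ FIRST(c) = {c}; new: +{c}
  S→a A: FOLLOW(A) ⊇ FOLLOW(S) ⊇ {$}; new: +{$}
  S→c S d: FOLLOW(S) ⊇ FIRST(d) = {d}; new: +{d}
  FOLLOW(S)={$,d}  FOLLOW(A)={$}  FOLLOW(B)={c}
[2]
  S→a A: FOLLOW(A) ⊇ FOLLOW(S) ⊇ {$,d}; new: +{d}
  FOLLOW(S)={$,d}  FOLLOW(A)={$,d}  FOLLOW(B)={c}
[3] done
  FOLLOW(S)={$,d}  FOLLOW(A)={$,d}  FOLLOW(B)={c}

FOLLOW(S) = ["$", "d"]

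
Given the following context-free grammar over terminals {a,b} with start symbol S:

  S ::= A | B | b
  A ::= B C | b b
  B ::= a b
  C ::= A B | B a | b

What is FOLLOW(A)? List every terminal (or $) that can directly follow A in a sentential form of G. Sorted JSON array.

FIRST iteration:
iter 1:
  A via A→b b: +{b}
  B via B→a b: +{a}
  C via C→A B: +{b}
  C via C→B a: +{a}
  S via S→A: +{b}
  S via S→B: +{a}
  S: {a,b}  A: {b}  B: {a}  C: {a,b}
iter 2:
  A via A→B C: +{a}
  S: {a,b}  A: {a,b}  B: {a}  C: {a,b}
iter 3: done
  S: {a,b}  A: {a,b}  B: {a}  C: {a,b}

FOLLOW sets:
seed FOLLOW(S) with $
round 1:
  A→B C: FOLLOW(B) ⊇ FIRST(C) = {a,b}; new: +{a,b}
  C→A B: FOLLOW(A) ⊇ FIRST(B) = {a}; new: +{a}
  S→A: FOLLOW(A) ⊇ FOLLOW(S) ⊇ {$}; new: +{$}
  S→B: FOLLOW(B) ⊇ FOLLOW(S) ⊇ {$}; new: +{$}
  FOLLOW[S]={$}  FOLLOW[A]={$,a}  FOLLOW[B]={$,a,b}  FOLLOW[C]={}
round 2:
  A→B C: FOLLOW(C) ⊇ FOLLOW(A) ⊇ {$,a}; new: +{$,a}
  FOLLOW[S]={$}  FOLLOW[A]={$,a}  FOLLOW[B]={$,a,b}  FOLLOW[C]={$,a}
round 3: (stable)
  FOLLOW[S]={$}  FOLLOW[A]={$,a}  FOLLOW[B]={$,a,b}  FOLLOW[C]={$,a}

FOLLOW(A) = ["$", "a"]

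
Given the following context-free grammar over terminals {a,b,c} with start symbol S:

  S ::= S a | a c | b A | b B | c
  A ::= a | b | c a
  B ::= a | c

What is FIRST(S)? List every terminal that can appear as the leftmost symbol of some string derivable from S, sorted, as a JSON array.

FIRST sets, iterate to fixpoint:
round 1:
  A via A→a: +{a}
  A via A→b: +{b}
  A via A→c a: +{c}
  B via B→a: +{a}
  B via B→c: +{c}
  S via S→a c: +{a}
  S via S→b A: +{b}
  S via S→c: +{c}
  S: {a,b,c}  A: {a,b,c}  B: {a,c}
round 2: (stable)
  S: {a,b,c}  A: {a,b,c}  B: {a,c}

FIRST(S) = ["a", "b", "c"]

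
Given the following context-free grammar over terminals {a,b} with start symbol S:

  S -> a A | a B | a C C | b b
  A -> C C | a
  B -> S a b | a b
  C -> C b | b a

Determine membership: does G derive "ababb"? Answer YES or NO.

CNF form of G:
  S -> T0 A | T0 B | T0 X3 | T1 T1
  A -> C C | a
  B -> S X2 | T0 T1
  C -> C T1 | T1 T0
  T0 -> a
  T1 -> b
  X2 -> T0 T1
  X3 -> C C

CYK table (by increasing span):
  T[0,0] 'a' = {A,T0}  orig:{A}
  T[1,1] 'b' = {T1}  orig:{}
  T[2,2] 'a' = {A,T0}  orig:{A}
  T[3,3] 'b' = {T1}  orig:{}
  T[4,4] 'b' = {T1}  orig:{}
  T[0,1] 'ab' = {B,X2}  orig:{B}
  T[1,2] 'ba' = {C}
  T[2,3] 'ab' = {B,X2}  orig:{B}
  T[3,4] 'bb' = {S}
  T[0,2] 'aba' = ∅
  T[1,3] 'bab' = {C}
  T[2,4] 'abb' = ∅
  T[0,3] 'abab' = ∅
  T[1,4] 'babb' = {C}
  T[0,4] 'ababb' = ∅

S ∉ T[0,4] ⇒ NO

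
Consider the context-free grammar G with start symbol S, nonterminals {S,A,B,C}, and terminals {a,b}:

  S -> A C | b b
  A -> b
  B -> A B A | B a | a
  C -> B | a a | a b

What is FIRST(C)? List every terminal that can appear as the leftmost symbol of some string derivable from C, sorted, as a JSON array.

Compute FIRST by fixpoint:
iter 1:
  A via A→b: +{b}
  B via B→A B A: +{b}
  B via B→a: +{a}
  C via C→B: +{a,b}
  S via S→A C: +{b}
  S: {b}  A: {b}  B: {a,b}  C: {a,b}
iter 2: (stable)
  S: {b}  A: {b}  B: {a,b}  C: {a,b}

FIRST(C) = ["a", "b"]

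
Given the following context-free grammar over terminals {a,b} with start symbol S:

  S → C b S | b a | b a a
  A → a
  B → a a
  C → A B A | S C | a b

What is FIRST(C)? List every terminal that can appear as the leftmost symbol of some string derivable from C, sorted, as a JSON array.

FIRST sets, iterate to fixpoint:
pass 1:
  A via A→a: +{a}
  B via B→a a: +{a}
  C via C→A B A: +{a}
  S via S→C b S: +{a}
  S via S→b a: +{b}
  FIRST(S)={a,b}  FIRST(A)={a}  FIRST(B)={a}  FIRST(C)={a}
pass 2:
  C via C→S C: +{b}
  FIRST(S)={a,b}  FIRST(A)={a}  FIRST(B)={a}  FIRST(C)={a,b}
pass 3: (stable)
  FIRST(S)={a,b}  FIRST(A)={a}  FIRST(B)={a}  FIRST(C)={a,b}

FIRST(C) = ["a", "b"]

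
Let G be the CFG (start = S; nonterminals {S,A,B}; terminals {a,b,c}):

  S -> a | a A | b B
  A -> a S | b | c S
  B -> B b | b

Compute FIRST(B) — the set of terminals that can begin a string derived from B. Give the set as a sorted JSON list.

FIRST sets, iterate to fixpoint:
pass 1:
  A via A→a S: +{a}
  A via A→b: +{b}
  A via A→c S: +{c}
  B via B→b: +{b}
  S via S→a: +{a}
  S via S→b B: +{b}
  S: {a,b}  A: {a,b,c}  B: {b}
pass 2: (stable)
  S: {a,b}  A: {a,b,c}  B: {b}

FIRST(B) = ["b"]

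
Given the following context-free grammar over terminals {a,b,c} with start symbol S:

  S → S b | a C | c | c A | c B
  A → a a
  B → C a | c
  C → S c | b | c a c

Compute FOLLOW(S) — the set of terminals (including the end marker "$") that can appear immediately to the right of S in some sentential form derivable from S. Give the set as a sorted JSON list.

FIRST sets, iterate to fixpoint:
round 1:
  A via A→a a: +{a}
  B via B→c: +{c}
  C via C→b: +{b}
  C via C→c a c: +{c}
  S via S→a C: +{a}
  S via S→c: +{c}
  FIRST[S]={a,c}  FIRST[A]={a}  FIRST[B]={c}  FIRST[C]={b,c}
round 2:
  B via B→C a: +{b}
  C via C→S c: +{a}
  FIRST[S]={a,c}  FIRST[A]={a}  FIRST[B]={b,c}  FIRST[C]={a,b,c}
round 3:
  B via B→C a: +{a}
  FIRST[S]={a,c}  FIRST[A]={a}  FIRST[B]={a,b,c}  FIRST[C]={a,b,c}
round 4: done
  FIRST[S]={a,c}  FIRST[A]={a}  FIRST[B]={a,b,c}  FIRST[C]={a,b,c}

FOLLOW sets:
initialize: $ ∈ FOLLOW(S)
pass 1:
  B→C a: FOLLOW(C) ⊇ FIRST(a) = {a}; new: +{a}
  C→S c: FOLLOW(S) ⊇ FIRST(c) = {c}; new: +{c}
  S→S b: FOLLOW(S) ⊇ FIRST(b) = {b}; new: +{b}
  S→a C: FOLLOW(C) ⊇ FOLLOW(S) ⊇ {$,b,c}; new: +{$,b,c}
  S→c A: FOLLOW(A) ⊇ FOLLOW(S) ⊇ {$,b,c}; new: +{$,b,c}
  S→c B: FOLLOW(B) ⊇ FOLLOW(S) ⊇ {$,b,c}; new: +{$,b,c}
  S: {$,b,c}  A: {$,b,c}  B: {$,b,c}  C: {$,a,b,c}
pass 2: (no change)
  S: {$,b,c}  A: {$,b,c}  B: {$,b,c}  C: {$,a,b,c}

FOLLOW(S) = ["$", "b", "c"]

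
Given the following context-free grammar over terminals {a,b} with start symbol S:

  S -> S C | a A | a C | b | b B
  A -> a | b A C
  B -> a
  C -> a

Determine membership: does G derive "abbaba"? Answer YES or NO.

CNF form of G:
  S -> S C | T0 B | T1 A | T1 C | b
  A -> T0 X2 | a
  B -> a
  C -> a
  T0 -> b
  T1 -> a
  X2 -> A C

Fill CYK table bottom-up:
  cell(0,0) a: {A,B,C,T1}  orig:{A,B,C}
  cell(1,1) b: {S,T0}  orig:{S}
  cell(2,2) b: {S,T0}  orig:{S}
  cell(3,3) a: {A,B,C,T1}  orig:{A,B,C}
  cell(4,4) b: {S,T0}  orig:{S}
  cell(5,5) a: {A,B,C,T1}  orig:{A,B,C}
  cell(0,1) ab: ∅
  cell(1,2) bb: ∅
  cell(2,3) ba: {S}
  cell(3,4) ab: ∅
  cell(4,5) ba: {S}
  cell(0,2) abb: ∅
  cell(1,3) bba: ∅
  cell(2,4) bab: ∅
  cell(3,5) aba: ∅
  cell(0,3) abba: ∅
  cell(1,4) bbab: ∅
  cell(2,5) baba: ∅
  cell(0,4) abbab: ∅
  cell(1,5) bbaba: ∅
  cell(0,5) abbaba: ∅

S ∉ T[0,5] ⇒ NO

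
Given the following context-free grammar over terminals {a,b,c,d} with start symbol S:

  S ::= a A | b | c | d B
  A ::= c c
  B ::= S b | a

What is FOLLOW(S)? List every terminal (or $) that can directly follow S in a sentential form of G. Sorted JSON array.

Compute FIRST by fixpoint:
[1]
  A via A→c c: +{c}
  B via B→a: +{a}
  S via S→a A: +{a}
  S via S→b: +{b}
  S via S→c: +{c}
  S via S→d B: +{d}
  FIRST(S)={a,b,c,d}  FIRST(A)={c}  FIRST(B)={a}
[2]
  B via B→S b: +{b,c,d}
  FIRST(S)={a,b,c,d}  FIRST(A)={c}  FIRST(B)={a,b,c,d}
[3] done
  FIRST(S)={a,b,c,d}  FIRST(A)={c}  FIRST(B)={a,b,c,d}

FOLLOW sets:
FOLLOW(S) := {$}
[1]
  B→S b: FOLLOW(S) ⊇ FIRST(b) = {b}; new: +{b}
  S→a A: FOLLOW(A) ⊇ FOLLOW(S) ⊇ {$,b}; new: +{$,b}
  S→d B: FOLLOW(B) ⊇ FOLLOW(S) ⊇ {$,b}; new: +{$,b}
  FOLLOW(S)={$,b}  FOLLOW(A)={$,b}  FOLLOW(B)={$,b}
[2] (stable)
  FOLLOW(S)={$,b}  FOLLOW(A)={$,b}  FOLLOW(B)={$,b}

FOLLOW(S) = ["$", "b"]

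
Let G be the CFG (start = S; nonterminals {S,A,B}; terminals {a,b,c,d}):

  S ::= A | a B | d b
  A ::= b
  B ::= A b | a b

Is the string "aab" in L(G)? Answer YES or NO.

CNF form of G:
  S -> T1 B | T2 T0 | b
  A -> b
  B -> A T0 | T1 T0
  T0 -> b
  T1 -> a
  T2 -> d

CYK table (by increasing span):
  T[0,0] 'a' = {T1}  orig:{}
  T[1,1] 'a' = {T1}  orig:{}
  T[2,2] 'b' = {A,S,T0}  orig:{A,S}
  T[0,1] 'aa' = ∅
  T[1,2] 'ab' = {B}
  T[0,2] 'aab' = {S}

S ∈ T[0,2] ⇒ YES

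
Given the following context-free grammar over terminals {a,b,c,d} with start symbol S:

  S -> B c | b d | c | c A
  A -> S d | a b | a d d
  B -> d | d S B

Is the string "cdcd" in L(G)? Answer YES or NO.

Convert to CNF:
  S -> B T3 | T2 T0 | T3 A | c
  A -> S T0 | T1 T2 | T1 X4
  B -> T0 X5 | d
  T0 -> d
  T1 -> a
  T2 -> b
  T3 -> c
  X4 -> T0 T0
  X5 -> S B

Fill CYK table bottom-up:
  T[0,0] 'c' = {S,T3}  orig:{S}
  T[1,1] 'd' = {B,T0}  orig:{B}
  T[2,2] 'c' = {S,T3}  orig:{S}
  T[3,3] 'd' = {B,T0}  orig:{B}
  T[0,1] 'cd' = {A,X5}  orig:{A}
  T[1,2] 'dc' = {S}
  T[2,3] 'cd' = {A,X5}  orig:{A}
  T[0,2] 'cdc' = ∅
  T[1,3] 'dcd' = {A,B,X5}  orig:{A,B}
  T[0,3] 'cdcd' = {S,X5}  orig:{S}

S ∈ T[0,3] ⇒ YES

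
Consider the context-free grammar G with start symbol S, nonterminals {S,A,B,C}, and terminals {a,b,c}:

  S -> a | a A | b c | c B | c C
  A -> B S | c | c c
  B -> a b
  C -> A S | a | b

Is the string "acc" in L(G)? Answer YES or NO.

Convert to CNF:
  S -> T0 B | T0 C | T1 A | T2 T0 | a
  A -> B S | T0 T0 | c
  B -> T1 T2
  C -> A S | a | b
  T0 -> c
  T1 -> a
  T2 -> b

CYK fill:
  T[0,0] 'a' = {C,S,T1}  orig:{C,S}
  T[1,1] 'c' = {A,T0}  orig:{A}
  T[2,2] 'c' = {A,T0}  orig:{A}
  T[0,1] 'ac' = {S}
  T[1,2] 'cc' = {A}
  T[0,2] 'acc' = {S}

S ∈ T[0,2] ⇒ YES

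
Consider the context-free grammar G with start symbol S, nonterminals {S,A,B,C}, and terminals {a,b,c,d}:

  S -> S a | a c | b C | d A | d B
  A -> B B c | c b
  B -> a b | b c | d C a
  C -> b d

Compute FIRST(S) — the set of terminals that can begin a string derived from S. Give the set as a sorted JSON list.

FIRST iteration:
iter 1:
  A via A→c b: +{c}
  B via B→a b: +{a}
  B via B→b c: +{b}
  B via B→d C a: +{d}
  C via C→b d: +{b}
  S via S→a c: +{a}
  S via S→b C: +{b}
  S via S→d A: +{d}
  FIRST(S)={a,b,d}  FIRST(A)={c}  FIRST(B)={a,b,d}  FIRST(C)={b}
iter 2:
  A via A→B B c: +{a,b,d}
  FIRST(S)={a,b,d}  FIRST(A)={a,b,c,d}  FIRST(B)={a,b,d}  FIRST(C)={b}
iter 3: (no change)
  FIRST(S)={a,b,d}  FIRST(A)={a,b,c,d}  FIRST(B)={a,b,d}  FIRST(C)={b}

FIRST(S) = ["a", "b", "d"]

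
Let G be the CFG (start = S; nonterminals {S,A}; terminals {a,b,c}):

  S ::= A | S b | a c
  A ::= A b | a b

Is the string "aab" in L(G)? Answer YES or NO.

CNF form of G:
  S -> A T0 | S T0 | T1 T0 | T1 T2
  A -> A T0 | T1 T0
  T0 -> b
  T1 -> a
  T2 -> c

CYK table (by increasing span):
  cell(0,0) a: {T1}  orig:{}
  cell(1,1) a: {T1}  orig:{}
  cell(2,2) b: {T0}  orig:{}
  cell(0,1) aa: ∅
  cell(1,2) ab: {A,S}
  cell(0,2) aab: ∅

S ∉ T[0,2] ⇒ NO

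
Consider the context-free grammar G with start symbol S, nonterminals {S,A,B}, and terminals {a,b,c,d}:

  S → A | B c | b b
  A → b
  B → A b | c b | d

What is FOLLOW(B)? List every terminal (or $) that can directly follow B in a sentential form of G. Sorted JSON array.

Compute FIRST by fixpoint:
round 1:
  A via A→b: +{b}
  B via B→A b: +{b}
  B via B→c b: +{c}
  B via B→d: +{d}
  S via S→A: +{b}
  S via S→B c: +{c,d}
  FIRST[S]={b,c,d}  FIRST[A]={b}  FIRST[B]={b,c,d}
round 2: (stable)
  FIRST[S]={b,c,d}  FIRST[A]={b}  FIRST[B]={b,c,d}

Compute FOLLOW by fixpoint:
FOLLOW(S) := {$}
pass 1:
  B→A b: FOLLOW(A) ⊇ FIRST(b) = {b}; new: +{b}
  S→A: FOLLOW(A) ⊇ FOLLOW(S) ⊇ {$}; new: +{$}
  S→B c: FOLLOW(B) ⊇ FIRST(c) = {c}; new: +{c}
  FOLLOW(S)={$}  FOLLOW(A)={$,b}  FOLLOW(B)={c}
pass 2: — fixpoint
  FOLLOW(S)={$}  FOLLOW(A)={$,b}  FOLLOW(B)={c}

FOLLOW(B) = ["c"]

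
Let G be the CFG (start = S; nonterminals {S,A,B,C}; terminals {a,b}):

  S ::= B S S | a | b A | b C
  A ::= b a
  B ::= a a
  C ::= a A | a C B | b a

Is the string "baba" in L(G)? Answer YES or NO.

CNF form of G:
  S -> B X3 | T0 A | T0 C | a
  A -> T0 T1
  B -> T1 T1
  C -> T0 T1 | T1 A | T1 X2
  T0 -> b
  T1 -> a
  X2 -> C B
  X3 -> S S

CYK fill:
  cell(0,0) b: {T0}  orig:{}
  cell(1,1) a: {S,T1}  orig:{S}
  cell(2,2) b: {T0}  orig:{}
  cell(3,3) a: {S,T1}  orig:{S}
  cell(0,1) ba: {A,C}
  cell(1,2) ab: ∅
  cell(2,3) ba: {A,C}
  cell(0,2) bab: ∅
  cell(1,3) aba: {C}
  cell(0,3) baba: {S}

S ∈ T[0,3] ⇒ YES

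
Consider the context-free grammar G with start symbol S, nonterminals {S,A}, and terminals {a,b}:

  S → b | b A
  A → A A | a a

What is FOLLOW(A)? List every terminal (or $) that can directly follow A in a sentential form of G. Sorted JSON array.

FIRST iteration:
pass 1:
  A via A→a a: +{a}
  S via S→b: +{b}
  FIRST[S]={b}  FIRST[A]={a}
pass 2: done
  FIRST[S]={b}  FIRST[A]={a}

FOLLOW iteration:
FOLLOW(S) := {$}
[1]
  A→A A: FOLLOW(A) ⊇ FIRST(A) = {a}; new: +{a}
  S→b A: FOLLOW(A) ⊇ FOLLOW(S) ⊇ {$}; new: +{$}
  FOLLOW(S)={$}  FOLLOW(A)={$,a}
[2] done
  FOLLOW(S)={$}  FOLLOW(A)={$,a}

FOLLOW(A) = ["$", "a"]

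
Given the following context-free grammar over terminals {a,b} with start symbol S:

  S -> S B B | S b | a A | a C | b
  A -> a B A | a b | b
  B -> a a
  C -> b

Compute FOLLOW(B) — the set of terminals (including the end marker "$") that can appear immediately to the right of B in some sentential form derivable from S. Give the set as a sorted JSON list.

FIRST iteration:
[1]
  A via A→a B A: +{a}
  A via A→b: +{b}
  B via B→a a: +{a}
  C via C→b: +{b}
  S via S→a A: +{a}
  S via S→b: +{b}
  S: {a,b}  A: {a,b}  B: {a}  C: {b}
[2] (no change)
  S: {a,b}  A: {a,b}  B: {a}  C: {b}

FOLLOW iteration:
initialize: $ ∈ FOLLOW(S)
iter 1:
  A→a B A: FOLLOW(B) ⊇ FIRST(A) = {a,b}; new: +{a,b}
  S→S B B: FOLLOW(S) ⊇ FIRST(B) = {a}; new: +{a}
  S→S B B: FOLLOW(B) ⊇ FOLLOW(S) ⊇ {$,a}; new: +{$}
  S→S b: FOLLOW(S) ⊇ FIRST(b) = {b}; new: +{b}
  S→a A: FOLLOW(A) ⊇ FOLLOW(S) ⊇ {$,a,b}; new: +{$,a,b}
  S→a C: FOLLOW(C) ⊇ FOLLOW(S) ⊇ {$,a,b}; new: +{$,a,b}
  FOLLOW[S]={$,a,b}  FOLLOW[A]={$,a,b}  FOLLOW[B]={$,a,b}  FOLLOW[C]={$,a,b}
iter 2: — fixpoint
  FOLLOW[S]={$,a,b}  FOLLOW[A]={$,a,b}  FOLLOW[B]={$,a,b}  FOLLOW[C]={$,a,b}

FOLLOW(B) = ["$", "a", "b"]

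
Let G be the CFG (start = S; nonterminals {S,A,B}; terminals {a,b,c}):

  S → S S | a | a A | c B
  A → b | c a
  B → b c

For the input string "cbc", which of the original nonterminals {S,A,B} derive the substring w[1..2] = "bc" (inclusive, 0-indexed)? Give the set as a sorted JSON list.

Convert to CNF:
  S -> S S | T0 B | T1 A | a
  A -> T0 T1 | b
  B -> T2 T0
  T0 -> c
  T1 -> a
  T2 -> b

Fill CYK table bottom-up, restricted to cells inside w[1..2]:
  [1..1]={A,T2}  "b"  orig:{A}
  [2..2]={T0}  "c"  orig:{}
  [1..2]={B}  "bc"

Original NTs in T[1,2] deriving "bc": ["B"]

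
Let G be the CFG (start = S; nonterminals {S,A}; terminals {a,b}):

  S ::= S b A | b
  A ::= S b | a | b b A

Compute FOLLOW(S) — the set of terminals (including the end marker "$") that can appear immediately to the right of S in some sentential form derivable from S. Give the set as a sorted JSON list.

FIRST iteration:
round 1:
  A via A→a: +{a}
  A via A→b b A: +{b}
  S via S→b: +{b}
  S: {b}  A: {a,b}
round 2: (no change)
  S: {b}  A: {a,b}

FOLLOW sets:
initialize: $ ∈ FOLLOW(S)
round 1:
  A→S b: FOLLOW(S) ⊇ FIRST(b) = {b}; new: +{b}
  S→S b A: FOLLOW(A) ⊇ FOLLOW(S) ⊇ {$,b}; new: +{$,b}
  S: {$,b}  A: {$,b}
round 2: — fixpoint
  S: {$,b}  A: {$,b}

FOLLOW(S) = ["$", "b"]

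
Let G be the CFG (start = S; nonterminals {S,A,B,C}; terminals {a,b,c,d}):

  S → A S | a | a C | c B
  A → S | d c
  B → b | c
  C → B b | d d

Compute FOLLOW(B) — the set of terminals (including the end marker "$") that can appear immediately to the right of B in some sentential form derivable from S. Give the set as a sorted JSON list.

FIRST iteration:
iter 1:
  A via A→d c: +{d}
  B via B→b: +{b}
  B via B→c: +{c}
  C via C→B b: +{b,c}
  C via C→d d: +{d}
  S via S→A S: +{d}
  S via S→a: +{a}
  S via S→c B: +{c}
  FIRST(S)={a,c,d}  FIRST(A)={d}  FIRST(B)={b,c}  FIRST(C)={b,c,d}
iter 2:
  A via A→S: +{a,c}
  FIRST(S)={a,c,d}  FIRST(A)={a,c,d}  FIRST(B)={b,c}  FIRST(C)={b,c,d}
iter 3: — fixpoint
  FIRST(S)={a,c,d}  FIRST(A)={a,c,d}  FIRST(B)={b,c}  FIRST(C)={b,c,d}

FOLLOW iteration:
initialize: $ ∈ FOLLOW(S)
[1]
  C→B b: FOLLOW(B) ⊇ FIRST(b) = {b}; new: +{b}
  S→A S: FOLLOW(A) ⊇ FIRST(S) = {a,c,d}; new: +{a,c,d}
  S→a C: FOLLOW(C) ⊇ FOLLOW(S) ⊇ {$}; new: +{$}
  S→c B: FOLLOW(B) ⊇ FOLLOW(S) ⊇ {$}; new: +{$}
  S: {$}  A: {a,c,d}  B: {$,b}  C: {$}
[2]
  A→S: FOLLOW(S) ⊇ FOLLOW(A) ⊇ {a,c,d}; new: +{a,c,d}
  S→a C: FOLLOW(C) ⊇ FOLLOW(S) ⊇ {$,a,c,d}; new: +{a,c,d}
  S→c B: FOLLOW(B) ⊇ FOLLOW(S) ⊇ {$,a,c,d}; new: +{a,c,d}
  S: {$,a,c,d}  A: {a,c,d}  B: {$,a,b,c,d}  C: {$,a,c,d}
[3] (no change)
  S: {$,a,c,d}  A: {a,c,d}  B: {$,a,b,c,d}  C: {$,a,c,d}

FOLLOW(B) = ["$", "a", "b", "c", "d"]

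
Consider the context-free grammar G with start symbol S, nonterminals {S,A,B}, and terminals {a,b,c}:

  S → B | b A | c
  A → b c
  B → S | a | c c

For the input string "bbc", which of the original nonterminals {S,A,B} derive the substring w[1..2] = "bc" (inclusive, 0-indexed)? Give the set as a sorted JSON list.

CNF form of G:
  S -> T0 A | T1 T1 | a | c
  A -> T0 T1
  B -> T0 A | T1 T1 | a | c
  T0 -> b
  T1 -> c

CYK fill (cells [i..j] with 1 ≤ i ≤ j ≤ 2 only):
  cell(1,1) b: {T0}  orig:{}
  cell(2,2) c: {B,S,T1}  orig:{B,S}
  cell(1,2) bc: {A}

Original NTs in T[1,2] deriving "bc": ["A"]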